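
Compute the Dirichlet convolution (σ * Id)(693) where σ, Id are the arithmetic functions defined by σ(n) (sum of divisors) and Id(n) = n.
(σ * Id)(693) = 11730

Divisors of 693: [1, 3, 7, 9, 11, 21, 33, 63, 77, 99, 231, 693]. For each d | 693:
  d = 1: σ(1) · Id(693/1) = 1 · 693 = 693
  d = 3: σ(3) · Id(693/3) = 4 · 231 = 924
  d = 7: σ(7) · Id(693/7) = 8 · 99 = 792
  d = 9: σ(9) · Id(693/9) = 13 · 77 = 1001
  d = 11: σ(11) · Id(693/11) = 12 · 63 = 756
  d = 21: σ(21) · Id(693/21) = 32 · 33 = 1056
  d = 33: σ(33) · Id(693/33) = 48 · 21 = 1008
  d = 63: σ(63) · Id(693/63) = 104 · 11 = 1144
  d = 77: σ(77) · Id(693/77) = 96 · 9 = 864
  d = 99: σ(99) · Id(693/99) = 156 · 7 = 1092
  d = 231: σ(231) · Id(693/231) = 384 · 3 = 1152
  d = 693: σ(693) · Id(693/693) = 1248 · 1 = 1248
Summing: (σ * Id)(693) = 693 + 924 + 792 + 1001 + 756 + 1056 + 1008 + 1144 + 864 + 1092 + 1152 + 1248 = 11730.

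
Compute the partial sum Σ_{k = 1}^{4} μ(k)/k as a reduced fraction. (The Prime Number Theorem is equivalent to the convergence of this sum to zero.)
Σ μ(k)/k = 1/6

Values of μ(k) for 1 ≤ k ≤ 4: μ(1) = 1, μ(2) = -1, μ(3) = -1, with μ = 0 on non-squarefree integers. Summing μ(k)/k for k where μ(k) ≠ 0 gives 1/6 ≈ 0.1667. (PNT ⟺ this sum → 0 as n → ∞.)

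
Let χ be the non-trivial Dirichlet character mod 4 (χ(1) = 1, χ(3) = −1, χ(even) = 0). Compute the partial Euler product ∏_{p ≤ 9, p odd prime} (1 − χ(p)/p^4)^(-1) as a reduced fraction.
∏ = 40516875/40968512

The odd primes p ≤ 9 are [3, 5, 7]. For each, χ(p) = 1 if p ≡ 1 mod 4, χ(p) = −1 if p ≡ 3 mod 4. Taking (1 − χ(p)/p^4)^(-1) = p^4/(p^4 − χ(p)): (1 − (-1)/3^4)^(-1) · (1 − (1)/5^4)^(-1) · (1 − (-1)/7^4)^(-1) = 40516875/40968512.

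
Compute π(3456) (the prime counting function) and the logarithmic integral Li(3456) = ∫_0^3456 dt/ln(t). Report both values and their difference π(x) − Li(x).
π(3456) = 482;  Li(3456) ≈ 499.20;  π(x) − Li(x) ≈ -17.20.

Direct count of primes ≤ 3456 gives π(3456) = 482. Numerical evaluation of the logarithmic integral gives Li(3456) ≈ 499.20. The difference π(x) − Li(x) ≈ -17.20 is typically negative for small/moderate x (Li(x) overestimates), though Littlewood's theorem shows this sign changes infinitely often.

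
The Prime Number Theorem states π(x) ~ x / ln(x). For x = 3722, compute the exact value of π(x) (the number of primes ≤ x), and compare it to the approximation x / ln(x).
π(3722) = 519;  x/ln(x) ≈ 452.69;  relative error ≈ 12.78%.

Directly count primes up to 3722: π(3722) = 519. The PNT approximation gives 3722/ln(3722) ≈ 3722/8.22202 ≈ 452.69. Relative error (π(x) − x/ln(x)) / π(x) ≈ 12.78%; the approximation is known to undercount slightly (Li(x) is a better estimate).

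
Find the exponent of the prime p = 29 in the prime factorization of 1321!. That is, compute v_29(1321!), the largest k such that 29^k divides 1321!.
v_29(1321!) = 46

Legendre's formula: v_p(n!) = Σ_{k ≥ 1} ⌊n / p^k⌋. For p = 29, n = 1321, the terms are:
  ⌊1321/29^1⌋ = ⌊1321/29⌋ = 45
  ⌊1321/29^2⌋ = ⌊1321/841⌋ = 1
(the next term ⌊1321/29^3⌋ = 0, terminating the sum). Summing: v_29(1321!) = 45 + 1 = 46.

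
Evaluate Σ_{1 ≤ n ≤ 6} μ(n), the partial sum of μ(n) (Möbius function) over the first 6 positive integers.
Σ_{n ≤ 6} μ(n) = -1

Compute μ(n) for each 1 ≤ n ≤ 6: μ(1) = 1, μ(2) = -1, μ(3) = -1, μ(4) = 0, μ(5) = -1, μ(6) = 1. Summing all 6 values: -1. (Mertens function M(x) = Σ_{n ≤ x} μ(n); on average M(x) should be small (PNT ⟺ M(x) = o(x)).)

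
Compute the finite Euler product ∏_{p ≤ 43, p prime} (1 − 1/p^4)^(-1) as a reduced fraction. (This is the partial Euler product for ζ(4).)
∏ = 68304364739414847787103076142881583957543/63109073443906486560772797235200000000000

The primes p ≤ 43 are [2, 3, 5, 7, 11, 13, 17, 19, 23, 29, 31, 37, 41, 43]. For each prime, (1 − 1/p^4)^(-1) = p^4 / (p^4 − 1). The product is (1 − 1/2^4)^(-1), (1 − 1/3^4)^(-1), (1 − 1/5^4)^(-1), (1 − 1/7^4)^(-1), (1 − 1/11^4)^(-1), (1 − 1/13^4)^(-1), (1 − 1/17^4)^(-1), (1 − 1/19^4)^(-1), (1 − 1/23^4)^(-1), (1 − 1/29^4)^(-1), (1 − 1/31^4)^(-1), (1 − 1/37^4)^(-1), (1 − 1/41^4)^(-1), (1 − 1/43^4)^(-1) = ∏ p^4 / (p^4 − 1) = 68304364739414847787103076142881583957543/63109073443906486560772797235200000000000.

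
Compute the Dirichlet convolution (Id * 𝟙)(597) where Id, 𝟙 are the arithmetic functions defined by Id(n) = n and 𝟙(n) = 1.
(Id * 𝟙)(597) = 800

Divisors of 597: [1, 3, 199, 597]. For each d | 597:
  d = 1: Id(1) · 𝟙(597/1) = 1 · 1 = 1
  d = 3: Id(3) · 𝟙(597/3) = 3 · 1 = 3
  d = 199: Id(199) · 𝟙(597/199) = 199 · 1 = 199
  d = 597: Id(597) · 𝟙(597/597) = 597 · 1 = 597
Summing: (Id * 𝟙)(597) = 1 + 3 + 199 + 597 = 800.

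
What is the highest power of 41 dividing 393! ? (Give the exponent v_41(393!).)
v_41(393!) = 9

Legendre's formula: v_p(n!) = Σ_{k ≥ 1} ⌊n / p^k⌋. For p = 41, n = 393, the terms are:
  ⌊393/41^1⌋ = ⌊393/41⌋ = 9
(the next term ⌊393/41^2⌋ = 0, terminating the sum). Summing: v_41(393!) = 9 = 9.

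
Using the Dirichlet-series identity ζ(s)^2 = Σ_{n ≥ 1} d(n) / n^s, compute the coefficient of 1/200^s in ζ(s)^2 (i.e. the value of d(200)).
d(200) = 12

ζ(s)^2 = (Σ 1/m^s)(Σ 1/k^s). The coefficient of 1/n^s in the product is the number of ordered pairs (m, k) with mk = n, which equals d(n). For n = 200, divisors are [1, 2, 4, 5, 8, 10, 20, 25, 40, 50, 100, 200], so d(200) = 12.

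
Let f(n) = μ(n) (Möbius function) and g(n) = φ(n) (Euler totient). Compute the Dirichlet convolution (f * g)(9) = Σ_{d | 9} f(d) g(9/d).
(μ * φ)(9) = 4

Divisors of 9: [1, 3, 9]. For each d | 9:
  d = 1: μ(1) · φ(9/1) = 1 · 6 = 6
  d = 3: μ(3) · φ(9/3) = -1 · 2 = -2
  d = 9: μ(9) · φ(9/9) = 0 · 1 = 0
Summing: (μ * φ)(9) = 6 + -2 + 0 = 4.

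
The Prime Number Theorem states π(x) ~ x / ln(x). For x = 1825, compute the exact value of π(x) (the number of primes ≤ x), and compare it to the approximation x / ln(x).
π(1825) = 281;  x/ln(x) ≈ 243.03;  relative error ≈ 13.51%.

Directly count primes up to 1825: π(1825) = 281. The PNT approximation gives 1825/ln(1825) ≈ 1825/7.50934 ≈ 243.03. Relative error (π(x) − x/ln(x)) / π(x) ≈ 13.51%; the approximation is known to undercount slightly (Li(x) is a better estimate).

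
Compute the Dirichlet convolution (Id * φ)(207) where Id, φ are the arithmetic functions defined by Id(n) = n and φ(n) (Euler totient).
(Id * φ)(207) = 945

Divisors of 207: [1, 3, 9, 23, 69, 207]. For each d | 207:
  d = 1: Id(1) · φ(207/1) = 1 · 132 = 132
  d = 3: Id(3) · φ(207/3) = 3 · 44 = 132
  d = 9: Id(9) · φ(207/9) = 9 · 22 = 198
  d = 23: Id(23) · φ(207/23) = 23 · 6 = 138
  d = 69: Id(69) · φ(207/69) = 69 · 2 = 138
  d = 207: Id(207) · φ(207/207) = 207 · 1 = 207
Summing: (Id * φ)(207) = 132 + 132 + 198 + 138 + 138 + 207 = 945.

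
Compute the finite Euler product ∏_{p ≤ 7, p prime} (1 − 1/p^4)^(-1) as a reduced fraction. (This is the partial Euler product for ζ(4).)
∏ = 7203/6656

The primes p ≤ 7 are [2, 3, 5, 7]. For each prime, (1 − 1/p^4)^(-1) = p^4 / (p^4 − 1). The product is (1 − 1/2^4)^(-1), (1 − 1/3^4)^(-1), (1 − 1/5^4)^(-1), (1 − 1/7^4)^(-1) = ∏ p^4 / (p^4 − 1) = 7203/6656.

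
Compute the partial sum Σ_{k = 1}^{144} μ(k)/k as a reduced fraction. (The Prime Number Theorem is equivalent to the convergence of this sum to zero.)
Σ μ(k)/k = 10391887234035457572196499544638378349921869282953777/1669107775099865011251538855274990009561055775533405515

Values of μ(k) for 1 ≤ k ≤ 144: μ(1) = 1, μ(2) = -1, μ(3) = -1, μ(5) = -1, μ(6) = 1, μ(7) = -1, μ(10) = 1, μ(11) = -1, μ(13) = -1, μ(14) = 1, μ(15) = 1, μ(17) = -1, μ(19) = -1, μ(21) = 1, μ(22) = 1, μ(23) = -1, μ(26) = 1, μ(29) = -1, μ(30) = -1, μ(31) = -1, μ(33) = 1, μ(34) = 1, μ(35) = 1, μ(37) = -1, μ(38) = 1, μ(39) = 1, μ(41) = -1, μ(42) = -1, μ(43) = -1, μ(46) = 1, μ(47) = -1, μ(51) = 1, μ(53) = -1, μ(55) = 1, μ(57) = 1, μ(58) = 1, μ(59) = -1, μ(61) = -1, μ(62) = 1, μ(65) = 1, μ(66) = -1, μ(67) = -1, μ(69) = 1, μ(70) = -1, μ(71) = -1, μ(73) = -1, μ(74) = 1, μ(77) = 1, μ(78) = -1, μ(79) = -1, μ(82) = 1, μ(83) = -1, μ(85) = 1, μ(86) = 1, μ(87) = 1, μ(89) = -1, μ(91) = 1, μ(93) = 1, μ(94) = 1, μ(95) = 1, μ(97) = -1, μ(101) = -1, μ(102) = -1, μ(103) = -1, μ(105) = -1, μ(106) = 1, μ(107) = -1, μ(109) = -1, μ(110) = -1, μ(111) = 1, μ(113) = -1, μ(114) = -1, μ(115) = 1, μ(118) = 1, μ(119) = 1, μ(122) = 1, μ(123) = 1, μ(127) = -1, μ(129) = 1, μ(130) = -1, μ(131) = -1, μ(133) = 1, μ(134) = 1, μ(137) = -1, μ(138) = -1, μ(139) = -1, μ(141) = 1, μ(142) = 1, μ(143) = 1, with μ = 0 on non-squarefree integers. Summing μ(k)/k for k where μ(k) ≠ 0 gives 10391887234035457572196499544638378349921869282953777/1669107775099865011251538855274990009561055775533405515 ≈ 0.0062. (PNT ⟺ this sum → 0 as n → ∞.)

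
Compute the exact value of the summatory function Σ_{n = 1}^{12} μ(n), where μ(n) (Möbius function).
Σ_{n ≤ 12} μ(n) = -2

Compute μ(n) for each 1 ≤ n ≤ 12: μ(1) = 1, μ(2) = -1, μ(3) = -1, μ(4) = 0, μ(5) = -1, μ(6) = 1, μ(7) = -1, μ(8) = 0, μ(9) = 0, μ(10) = 1, μ(11) = -1, μ(12) = 0. Summing all 12 values: -2. (Mertens function M(x) = Σ_{n ≤ x} μ(n); on average M(x) should be small (PNT ⟺ M(x) = o(x)).)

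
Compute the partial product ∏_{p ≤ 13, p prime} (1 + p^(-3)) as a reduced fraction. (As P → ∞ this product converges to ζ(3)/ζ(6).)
∏ = 431631936/365525875

The primes p ≤ 13 are [2, 3, 5, 7, 11, 13]. For each, (1 + 1/p^3) = (p^3 + 1)/p^3. Multiplying these fractions over p ∈ [2, 3, 5, 7, 11, 13] gives 431631936/365525875. (In the limit P → ∞ this tends to ζ(3)/ζ(6).)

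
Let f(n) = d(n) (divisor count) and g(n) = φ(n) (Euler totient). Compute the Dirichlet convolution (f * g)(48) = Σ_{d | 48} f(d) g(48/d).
(d * φ)(48) = 124

Divisors of 48: [1, 2, 3, 4, 6, 8, 12, 16, 24, 48]. For each d | 48:
  d = 1: d(1) · φ(48/1) = 1 · 16 = 16
  d = 2: d(2) · φ(48/2) = 2 · 8 = 16
  d = 3: d(3) · φ(48/3) = 2 · 8 = 16
  d = 4: d(4) · φ(48/4) = 3 · 4 = 12
  d = 6: d(6) · φ(48/6) = 4 · 4 = 16
  d = 8: d(8) · φ(48/8) = 4 · 2 = 8
  d = 12: d(12) · φ(48/12) = 6 · 2 = 12
  d = 16: d(16) · φ(48/16) = 5 · 2 = 10
  d = 24: d(24) · φ(48/24) = 8 · 1 = 8
  d = 48: d(48) · φ(48/48) = 10 · 1 = 10
Summing: (d * φ)(48) = 16 + 16 + 16 + 12 + 16 + 8 + 12 + 10 + 8 + 10 = 124.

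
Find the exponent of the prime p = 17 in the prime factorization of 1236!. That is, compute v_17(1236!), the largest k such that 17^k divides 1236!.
v_17(1236!) = 76

Legendre's formula: v_p(n!) = Σ_{k ≥ 1} ⌊n / p^k⌋. For p = 17, n = 1236, the terms are:
  ⌊1236/17^1⌋ = ⌊1236/17⌋ = 72
  ⌊1236/17^2⌋ = ⌊1236/289⌋ = 4
(the next term ⌊1236/17^3⌋ = 0, terminating the sum). Summing: v_17(1236!) = 72 + 4 = 76.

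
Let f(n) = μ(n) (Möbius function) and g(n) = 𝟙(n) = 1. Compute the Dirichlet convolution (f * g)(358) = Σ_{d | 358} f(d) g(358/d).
(μ * 𝟙)(358) = 0

Divisors of 358: [1, 2, 179, 358]. For each d | 358:
  d = 1: μ(1) · 𝟙(358/1) = 1 · 1 = 1
  d = 2: μ(2) · 𝟙(358/2) = -1 · 1 = -1
  d = 179: μ(179) · 𝟙(358/179) = -1 · 1 = -1
  d = 358: μ(358) · 𝟙(358/358) = 1 · 1 = 1
Summing: (μ * 𝟙)(358) = 1 + -1 + -1 + 1 = 0.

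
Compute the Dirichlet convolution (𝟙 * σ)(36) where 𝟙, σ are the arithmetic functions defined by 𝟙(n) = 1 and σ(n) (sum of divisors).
(𝟙 * σ)(36) = 198

Divisors of 36: [1, 2, 3, 4, 6, 9, 12, 18, 36]. For each d | 36:
  d = 1: 𝟙(1) · σ(36/1) = 1 · 91 = 91
  d = 2: 𝟙(2) · σ(36/2) = 1 · 39 = 39
  d = 3: 𝟙(3) · σ(36/3) = 1 · 28 = 28
  d = 4: 𝟙(4) · σ(36/4) = 1 · 13 = 13
  d = 6: 𝟙(6) · σ(36/6) = 1 · 12 = 12
  d = 9: 𝟙(9) · σ(36/9) = 1 · 7 = 7
  d = 12: 𝟙(12) · σ(36/12) = 1 · 4 = 4
  d = 18: 𝟙(18) · σ(36/18) = 1 · 3 = 3
  d = 36: 𝟙(36) · σ(36/36) = 1 · 1 = 1
Summing: (𝟙 * σ)(36) = 91 + 39 + 28 + 13 + 12 + 7 + 4 + 3 + 1 = 198.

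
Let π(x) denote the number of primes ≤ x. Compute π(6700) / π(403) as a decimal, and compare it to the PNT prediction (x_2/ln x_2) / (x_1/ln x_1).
π(6700)/π(403) = 863/79 ≈ 10.9241;  PNT prediction ≈ 11.3207.

π(403) = 79 and π(6700) = 863, so π(6700)/π(403) ≈ 10.9241. The PNT-predicted ratio is (6700/ln(6700)) / (403/ln(403)) ≈ 11.3207. The two agree to within a few percent, as expected.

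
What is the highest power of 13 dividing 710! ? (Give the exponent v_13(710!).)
v_13(710!) = 58

Legendre's formula: v_p(n!) = Σ_{k ≥ 1} ⌊n / p^k⌋. For p = 13, n = 710, the terms are:
  ⌊710/13^1⌋ = ⌊710/13⌋ = 54
  ⌊710/13^2⌋ = ⌊710/169⌋ = 4
(the next term ⌊710/13^3⌋ = 0, terminating the sum). Summing: v_13(710!) = 54 + 4 = 58.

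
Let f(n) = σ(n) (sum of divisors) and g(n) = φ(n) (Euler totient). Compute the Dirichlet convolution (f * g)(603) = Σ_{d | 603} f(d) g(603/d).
(σ * φ)(603) = 3618

Divisors of 603: [1, 3, 9, 67, 201, 603]. For each d | 603:
  d = 1: σ(1) · φ(603/1) = 1 · 396 = 396
  d = 3: σ(3) · φ(603/3) = 4 · 132 = 528
  d = 9: σ(9) · φ(603/9) = 13 · 66 = 858
  d = 67: σ(67) · φ(603/67) = 68 · 6 = 408
  d = 201: σ(201) · φ(603/201) = 272 · 2 = 544
  d = 603: σ(603) · φ(603/603) = 884 · 1 = 884
Summing: (σ * φ)(603) = 396 + 528 + 858 + 408 + 544 + 884 = 3618.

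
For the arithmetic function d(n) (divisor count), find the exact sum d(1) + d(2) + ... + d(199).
Σ_{n ≤ 199} d(n) = 1086

Compute d(n) for each 1 ≤ n ≤ 199: d(1) = 1, d(2) = 2, d(3) = 2, d(4) = 3, d(5) = 2, d(6) = 4, d(7) = 2, d(8) = 4, d(9) = 3, d(10) = 4, d(11) = 2, d(12) = 6, d(13) = 2, d(14) = 4, d(15) = 4, d(16) = 5, d(17) = 2, d(18) = 6, d(19) = 2, d(20) = 6, d(21) = 4, d(22) = 4, d(23) = 2, d(24) = 8, d(25) = 3, d(26) = 4, d(27) = 4, d(28) = 6, d(29) = 2, d(30) = 8, d(31) = 2, d(32) = 6, d(33) = 4, d(34) = 4, d(35) = 4, d(36) = 9, d(37) = 2, d(38) = 4, d(39) = 4, d(40) = 8, d(41) = 2, d(42) = 8, d(43) = 2, d(44) = 6, d(45) = 6, d(46) = 4, d(47) = 2, d(48) = 10, d(49) = 3, d(50) = 6, d(51) = 4, d(52) = 6, d(53) = 2, d(54) = 8, d(55) = 4, d(56) = 8, d(57) = 4, d(58) = 4, d(59) = 2, d(60) = 12, d(61) = 2, d(62) = 4, d(63) = 6, d(64) = 7, d(65) = 4, d(66) = 8, d(67) = 2, d(68) = 6, d(69) = 4, d(70) = 8, d(71) = 2, d(72) = 12, d(73) = 2, d(74) = 4, d(75) = 6, d(76) = 6, d(77) = 4, d(78) = 8, d(79) = 2, d(80) = 10, d(81) = 5, d(82) = 4, d(83) = 2, d(84) = 12, d(85) = 4, d(86) = 4, d(87) = 4, d(88) = 8, d(89) = 2, d(90) = 12, d(91) = 4, d(92) = 6, d(93) = 4, d(94) = 4, d(95) = 4, d(96) = 12, d(97) = 2, d(98) = 6, d(99) = 6, d(100) = 9, d(101) = 2, d(102) = 8, d(103) = 2, d(104) = 8, d(105) = 8, d(106) = 4, d(107) = 2, d(108) = 12, d(109) = 2, d(110) = 8, d(111) = 4, d(112) = 10, d(113) = 2, d(114) = 8, d(115) = 4, d(116) = 6, d(117) = 6, d(118) = 4, d(119) = 4, d(120) = 16, d(121) = 3, d(122) = 4, d(123) = 4, d(124) = 6, d(125) = 4, d(126) = 12, d(127) = 2, d(128) = 8, d(129) = 4, d(130) = 8, d(131) = 2, d(132) = 12, d(133) = 4, d(134) = 4, d(135) = 8, d(136) = 8, d(137) = 2, d(138) = 8, d(139) = 2, d(140) = 12, d(141) = 4, d(142) = 4, d(143) = 4, d(144) = 15, d(145) = 4, d(146) = 4, d(147) = 6, d(148) = 6, d(149) = 2, d(150) = 12, d(151) = 2, d(152) = 8, d(153) = 6, d(154) = 8, d(155) = 4, d(156) = 12, d(157) = 2, d(158) = 4, d(159) = 4, d(160) = 12, d(161) = 4, d(162) = 10, d(163) = 2, d(164) = 6, d(165) = 8, d(166) = 4, d(167) = 2, d(168) = 16, d(169) = 3, d(170) = 8, d(171) = 6, d(172) = 6, d(173) = 2, d(174) = 8, d(175) = 6, d(176) = 10, d(177) = 4, d(178) = 4, d(179) = 2, d(180) = 18, d(181) = 2, d(182) = 8, d(183) = 4, d(184) = 8, d(185) = 4, d(186) = 8, d(187) = 4, d(188) = 6, d(189) = 8, d(190) = 8, d(191) = 2, d(192) = 14, d(193) = 2, d(194) = 4, d(195) = 8, d(196) = 9, d(197) = 2, d(198) = 12, d(199) = 2. Summing all 199 values: 1086. (Dirichlet's divisor formula: Σ_{n ≤ x} d(n) = x ln(x) + (2γ − 1) x + O(√x). For x = 199, the asymptotic estimate is ≈ 1084.10.)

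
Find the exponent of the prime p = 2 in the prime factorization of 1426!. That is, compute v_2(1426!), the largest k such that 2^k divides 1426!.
v_2(1426!) = 1421

Legendre's formula: v_p(n!) = Σ_{k ≥ 1} ⌊n / p^k⌋. For p = 2, n = 1426, the terms are:
  ⌊1426/2^1⌋ = ⌊1426/2⌋ = 713
  ⌊1426/2^2⌋ = ⌊1426/4⌋ = 356
  ⌊1426/2^3⌋ = ⌊1426/8⌋ = 178
  ⌊1426/2^4⌋ = ⌊1426/16⌋ = 89
  ⌊1426/2^5⌋ = ⌊1426/32⌋ = 44
  ⌊1426/2^6⌋ = ⌊1426/64⌋ = 22
  ⌊1426/2^7⌋ = ⌊1426/128⌋ = 11
  ⌊1426/2^8⌋ = ⌊1426/256⌋ = 5
  ⌊1426/2^9⌋ = ⌊1426/512⌋ = 2
  ⌊1426/2^10⌋ = ⌊1426/1024⌋ = 1
(the next term ⌊1426/2^11⌋ = 0, terminating the sum). Summing: v_2(1426!) = 713 + 356 + 178 + 89 + 44 + 22 + 11 + 5 + 2 + 1 = 1421.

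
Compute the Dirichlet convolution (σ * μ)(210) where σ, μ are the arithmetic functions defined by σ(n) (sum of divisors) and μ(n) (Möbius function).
(σ * μ)(210) = 210

Divisors of 210: [1, 2, 3, 5, 6, 7, 10, 14, 15, 21, 30, 35, 42, 70, 105, 210]. For each d | 210:
  d = 1: σ(1) · μ(210/1) = 1 · 1 = 1
  d = 2: σ(2) · μ(210/2) = 3 · -1 = -3
  d = 3: σ(3) · μ(210/3) = 4 · -1 = -4
  d = 5: σ(5) · μ(210/5) = 6 · -1 = -6
  d = 6: σ(6) · μ(210/6) = 12 · 1 = 12
  d = 7: σ(7) · μ(210/7) = 8 · -1 = -8
  d = 10: σ(10) · μ(210/10) = 18 · 1 = 18
  d = 14: σ(14) · μ(210/14) = 24 · 1 = 24
  d = 15: σ(15) · μ(210/15) = 24 · 1 = 24
  d = 21: σ(21) · μ(210/21) = 32 · 1 = 32
  d = 30: σ(30) · μ(210/30) = 72 · -1 = -72
  d = 35: σ(35) · μ(210/35) = 48 · 1 = 48
  d = 42: σ(42) · μ(210/42) = 96 · -1 = -96
  d = 70: σ(70) · μ(210/70) = 144 · -1 = -144
  d = 105: σ(105) · μ(210/105) = 192 · -1 = -192
  d = 210: σ(210) · μ(210/210) = 576 · 1 = 576
Summing: (σ * μ)(210) = 1 + -3 + -4 + -6 + 12 + -8 + 18 + 24 + 24 + 32 + -72 + 48 + -96 + -144 + -192 + 576 = 210.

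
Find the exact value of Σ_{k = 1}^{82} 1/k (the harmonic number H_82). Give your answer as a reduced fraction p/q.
H_82 = 44139711531918267321142140457772773/8845597978580177157715301537899200

Direct summation: H_82 = 1 + 1/2 + ... + 1/82. The least common denominator is lcm(1, ..., 82) = 97301577764381948734868316916891200; over this denominator the numerator is 97301577764381948734868316916891200 + 48650788882190974367434158458445600 + 32433859254793982911622772305630400 + 24325394441095487183717079229222800 + 19460315552876389746973663383378240 + 16216929627396991455811386152815200 + 13900225394911706962124045273841600 + 12162697220547743591858539614611400 + 10811286418264660970540924101876800 + 9730157776438194873486831691689120 + 8845597978580177157715301537899200 + 8108464813698495727905693076407600 + 7484736751106303748836024378222400 + 6950112697455853481062022636920800 + 6486771850958796582324554461126080 + 6081348610273871795929269807305700 + 5723622221434232278521665700993600 + 5405643209132330485270462050938400 + 5121135671809576249203595627204800 + 4865078888219097436743415845844560 + 4633408464970568987374681757947200 + 4422798989290088578857650768949600 + 4230503381060084727602970300734400 + 4054232406849247863952846538203800 + 3892063110575277949394732676675648 + 3742368375553151874418012189111200 + 3603762139421553656846974700625600 + 3475056348727926740531011318460400 + 3355226819461446508098907479892800 + 3243385925479398291162277230563040 + 3138760573044578991447365061835200 + 3040674305136935897964634903652850 + 2948532659526725719238433845966400 + 2861811110717116139260832850496800 + 2780045078982341392424809054768320 + 2702821604566165242635231025469200 + 2629772372010322938780224781537600 + 2560567835904788124601797813602400 + 2494912250368767916278674792740800 + 2432539444109548718371707922922280 + 2373209213765413383777276022363200 + 2316704232485284493687340878973600 + 2262827389869347644996937602718400 + 2211399494645044289428825384474800 + 2162257283652932194108184820375360 + 2115251690530042363801485150367200 + 2070246335412381887975921636529600 + 2027116203424623931976423269101900 + 1985746484987386708874863610548800 + 1946031555287638974697366338337824 + 1907874073811410759507221900331200 + 1871184187776575937209006094555600 + 1835878825743055636506949375790400 + 1801881069710776828423487350312800 + 1769119595716035431543060307579840 + 1737528174363963370265505659230200 + 1707045223936525416401198542401600 + 1677613409730723254049453739946400 + 1649179284142066927709632490116800 + 1621692962739699145581138615281520 + 1595107832202982766145382244539200 + 1569380286522289495723682530917600 + 1544469488323522995791560585982400 + 1520337152568467948982317451826425 + 1496947350221260749767204875644480 + 1474266329763362859619216922983200 + 1452262354692267891565198759953600 + 1430905555358558069630416425248400 + 1410167793686694909200990100244800 + 1390022539491170696212404527384160 + 1370444757244816179364342491787200 + 1351410802283082621317615512734600 + 1332898325539478749792716670094400 + 1314886186005161469390112390768800 + 1297354370191759316464910892225216 + 1280283917952394062300898906801200 + 1263656854082882451102185933985600 + 1247456125184383958139337396370400 + 1231665541321290490314788821732800 + 1216269722054774359185853961461140 + 1201254046473851218948991566875200 + 1186604606882706691888638011181600 = 485536826851100940532563545035500503, so H_82 = 485536826851100940532563545035500503/97301577764381948734868316916891200; reducing by gcd(485536826851100940532563545035500503, 97301577764381948734868316916891200) = 11 gives 44139711531918267321142140457772773/8845597978580177157715301537899200 ≈ 4.99002. (The PNT-adjacent estimate ln(82) + γ ≈ 4.98393 matches within O(1/n).)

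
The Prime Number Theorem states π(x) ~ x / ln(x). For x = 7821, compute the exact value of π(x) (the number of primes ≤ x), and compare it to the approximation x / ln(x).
π(7821) = 988;  x/ln(x) ≈ 872.43;  relative error ≈ 11.70%.

Directly count primes up to 7821: π(7821) = 988. The PNT approximation gives 7821/ln(7821) ≈ 7821/8.96457 ≈ 872.43. Relative error (π(x) − x/ln(x)) / π(x) ≈ 11.70%; the approximation is known to undercount slightly (Li(x) is a better estimate).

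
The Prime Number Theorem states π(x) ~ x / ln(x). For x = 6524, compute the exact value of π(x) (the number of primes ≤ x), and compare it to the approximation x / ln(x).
π(6524) = 843;  x/ln(x) ≈ 742.78;  relative error ≈ 11.89%.

Directly count primes up to 6524: π(6524) = 843. The PNT approximation gives 6524/ln(6524) ≈ 6524/8.78324 ≈ 742.78. Relative error (π(x) − x/ln(x)) / π(x) ≈ 11.89%; the approximation is known to undercount slightly (Li(x) is a better estimate).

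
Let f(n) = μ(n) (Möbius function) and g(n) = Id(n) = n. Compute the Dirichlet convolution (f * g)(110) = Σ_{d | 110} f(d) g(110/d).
(μ * Id)(110) = 40

Divisors of 110: [1, 2, 5, 10, 11, 22, 55, 110]. For each d | 110:
  d = 1: μ(1) · Id(110/1) = 1 · 110 = 110
  d = 2: μ(2) · Id(110/2) = -1 · 55 = -55
  d = 5: μ(5) · Id(110/5) = -1 · 22 = -22
  d = 10: μ(10) · Id(110/10) = 1 · 11 = 11
  d = 11: μ(11) · Id(110/11) = -1 · 10 = -10
  d = 22: μ(22) · Id(110/22) = 1 · 5 = 5
  d = 55: μ(55) · Id(110/55) = 1 · 2 = 2
  d = 110: μ(110) · Id(110/110) = -1 · 1 = -1
Summing: (μ * Id)(110) = 110 + -55 + -22 + 11 + -10 + 5 + 2 + -1 = 40.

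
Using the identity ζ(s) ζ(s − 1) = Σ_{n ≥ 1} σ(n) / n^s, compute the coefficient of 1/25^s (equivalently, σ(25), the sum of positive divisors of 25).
σ(25) = 31

In the product (Σ m^0/m^s)(Σ k / k^s) = Σ (Σ_{d | n} d) / n^s, the coefficient of 1/n^s is σ(n) = Σ_{d | n} d. For n = 25, divisors are [1, 5, 25]; summing: σ(25) = 31.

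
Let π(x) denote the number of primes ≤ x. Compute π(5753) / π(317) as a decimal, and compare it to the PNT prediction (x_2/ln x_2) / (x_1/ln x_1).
π(5753)/π(317) = 757/66 ≈ 11.4697;  PNT prediction ≈ 12.0721.

π(317) = 66 and π(5753) = 757, so π(5753)/π(317) ≈ 11.4697. The PNT-predicted ratio is (5753/ln(5753)) / (317/ln(317)) ≈ 12.0721. The two agree to within a few percent, as expected.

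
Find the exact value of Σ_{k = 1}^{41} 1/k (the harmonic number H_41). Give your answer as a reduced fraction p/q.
H_41 = 85691034670497533/19914562703599200

Direct summation: H_41 = 1 + 1/2 + ... + 1/41. The least common denominator is lcm(1, ..., 41) = 219060189739591200; over this denominator the numerator is 219060189739591200 + 109530094869795600 + 73020063246530400 + 54765047434897800 + 43812037947918240 + 36510031623265200 + 31294312819941600 + 27382523717448900 + 24340021082176800 + 21906018973959120 + 19914562703599200 + 18255015811632600 + 16850783826122400 + 15647156409970800 + 14604012649306080 + 13691261858724450 + 12885893514093600 + 12170010541088400 + 11529483670504800 + 10953009486979560 + 10431437606647200 + 9957281351799600 + 9524356075634400 + 9127507905816300 + 8762407589583648 + 8425391913061200 + 8113340360725600 + 7823578204985400 + 7553799646192800 + 7302006324653040 + 7066457733535200 + 6845630929362225 + 6638187567866400 + 6442946757046800 + 6258862563988320 + 6085005270544200 + 5920545668637600 + 5764741835252400 + 5616927942040800 + 5476504743489780 + 5342931457063200 = 942601381375472863, so H_41 = 942601381375472863/219060189739591200; reducing by gcd(942601381375472863, 219060189739591200) = 11 gives 85691034670497533/19914562703599200 ≈ 4.30293. (The PNT-adjacent estimate ln(41) + γ ≈ 4.29079 matches within O(1/n).)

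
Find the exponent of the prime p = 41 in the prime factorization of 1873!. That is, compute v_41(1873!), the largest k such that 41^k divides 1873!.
v_41(1873!) = 46

Legendre's formula: v_p(n!) = Σ_{k ≥ 1} ⌊n / p^k⌋. For p = 41, n = 1873, the terms are:
  ⌊1873/41^1⌋ = ⌊1873/41⌋ = 45
  ⌊1873/41^2⌋ = ⌊1873/1681⌋ = 1
(the next term ⌊1873/41^3⌋ = 0, terminating the sum). Summing: v_41(1873!) = 45 + 1 = 46.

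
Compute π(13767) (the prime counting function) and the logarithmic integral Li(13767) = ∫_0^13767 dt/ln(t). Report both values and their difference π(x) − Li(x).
π(13767) = 1629;  Li(13767) ≈ 1647.83;  π(x) − Li(x) ≈ -18.83.

Direct count of primes ≤ 13767 gives π(13767) = 1629. Numerical evaluation of the logarithmic integral gives Li(13767) ≈ 1647.83. The difference π(x) − Li(x) ≈ -18.83 is typically negative for small/moderate x (Li(x) overestimates), though Littlewood's theorem shows this sign changes infinitely often.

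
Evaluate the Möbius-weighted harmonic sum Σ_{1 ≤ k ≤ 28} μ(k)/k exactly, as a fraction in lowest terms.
Σ μ(k)/k = 4165258/111546435

Values of μ(k) for 1 ≤ k ≤ 28: μ(1) = 1, μ(2) = -1, μ(3) = -1, μ(5) = -1, μ(6) = 1, μ(7) = -1, μ(10) = 1, μ(11) = -1, μ(13) = -1, μ(14) = 1, μ(15) = 1, μ(17) = -1, μ(19) = -1, μ(21) = 1, μ(22) = 1, μ(23) = -1, μ(26) = 1, with μ = 0 on non-squarefree integers. Summing μ(k)/k for k where μ(k) ≠ 0 gives 4165258/111546435 ≈ 0.0373. (PNT ⟺ this sum → 0 as n → ∞.)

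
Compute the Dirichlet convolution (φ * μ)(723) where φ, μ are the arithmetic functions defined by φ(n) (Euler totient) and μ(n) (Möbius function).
(φ * μ)(723) = 239

Divisors of 723: [1, 3, 241, 723]. For each d | 723:
  d = 1: φ(1) · μ(723/1) = 1 · 1 = 1
  d = 3: φ(3) · μ(723/3) = 2 · -1 = -2
  d = 241: φ(241) · μ(723/241) = 240 · -1 = -240
  d = 723: φ(723) · μ(723/723) = 480 · 1 = 480
Summing: (φ * μ)(723) = 1 + -2 + -240 + 480 = 239.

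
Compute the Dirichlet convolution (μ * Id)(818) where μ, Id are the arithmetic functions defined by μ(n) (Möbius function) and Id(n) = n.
(μ * Id)(818) = 408

Divisors of 818: [1, 2, 409, 818]. For each d | 818:
  d = 1: μ(1) · Id(818/1) = 1 · 818 = 818
  d = 2: μ(2) · Id(818/2) = -1 · 409 = -409
  d = 409: μ(409) · Id(818/409) = -1 · 2 = -2
  d = 818: μ(818) · Id(818/818) = 1 · 1 = 1
Summing: (μ * Id)(818) = 818 + -409 + -2 + 1 = 408.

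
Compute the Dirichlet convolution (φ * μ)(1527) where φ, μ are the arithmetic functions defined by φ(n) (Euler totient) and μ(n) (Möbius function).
(φ * μ)(1527) = 507

Divisors of 1527: [1, 3, 509, 1527]. For each d | 1527:
  d = 1: φ(1) · μ(1527/1) = 1 · 1 = 1
  d = 3: φ(3) · μ(1527/3) = 2 · -1 = -2
  d = 509: φ(509) · μ(1527/509) = 508 · -1 = -508
  d = 1527: φ(1527) · μ(1527/1527) = 1016 · 1 = 1016
Summing: (φ * μ)(1527) = 1 + -2 + -508 + 1016 = 507.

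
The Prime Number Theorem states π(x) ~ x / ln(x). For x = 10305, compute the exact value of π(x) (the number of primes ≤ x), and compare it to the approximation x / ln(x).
π(10305) = 1264;  x/ln(x) ≈ 1115.21;  relative error ≈ 11.77%.

Directly count primes up to 10305: π(10305) = 1264. The PNT approximation gives 10305/ln(10305) ≈ 10305/9.24038 ≈ 1115.21. Relative error (π(x) − x/ln(x)) / π(x) ≈ 11.77%; the approximation is known to undercount slightly (Li(x) is a better estimate).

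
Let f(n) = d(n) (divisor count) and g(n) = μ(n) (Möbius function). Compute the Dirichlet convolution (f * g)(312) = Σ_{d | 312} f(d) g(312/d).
(d * μ)(312) = 1

Divisors of 312: [1, 2, 3, 4, 6, 8, 12, 13, 24, 26, 39, 52, 78, 104, 156, 312]. For each d | 312:
  d = 1: d(1) · μ(312/1) = 1 · 0 = 0
  d = 2: d(2) · μ(312/2) = 2 · 0 = 0
  d = 3: d(3) · μ(312/3) = 2 · 0 = 0
  d = 4: d(4) · μ(312/4) = 3 · -1 = -3
  d = 6: d(6) · μ(312/6) = 4 · 0 = 0
  d = 8: d(8) · μ(312/8) = 4 · 1 = 4
  d = 12: d(12) · μ(312/12) = 6 · 1 = 6
  d = 13: d(13) · μ(312/13) = 2 · 0 = 0
  d = 24: d(24) · μ(312/24) = 8 · -1 = -8
  d = 26: d(26) · μ(312/26) = 4 · 0 = 0
  d = 39: d(39) · μ(312/39) = 4 · 0 = 0
  d = 52: d(52) · μ(312/52) = 6 · 1 = 6
  d = 78: d(78) · μ(312/78) = 8 · 0 = 0
  d = 104: d(104) · μ(312/104) = 8 · -1 = -8
  d = 156: d(156) · μ(312/156) = 12 · -1 = -12
  d = 312: d(312) · μ(312/312) = 16 · 1 = 16
Summing: (d * μ)(312) = 0 + 0 + 0 + -3 + 0 + 4 + 6 + 0 + -8 + 0 + 0 + 6 + 0 + -8 + -12 + 16 = 1.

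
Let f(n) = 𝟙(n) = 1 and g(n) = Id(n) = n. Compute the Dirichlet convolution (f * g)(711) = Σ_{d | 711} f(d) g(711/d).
(𝟙 * Id)(711) = 1040

Divisors of 711: [1, 3, 9, 79, 237, 711]. For each d | 711:
  d = 1: 𝟙(1) · Id(711/1) = 1 · 711 = 711
  d = 3: 𝟙(3) · Id(711/3) = 1 · 237 = 237
  d = 9: 𝟙(9) · Id(711/9) = 1 · 79 = 79
  d = 79: 𝟙(79) · Id(711/79) = 1 · 9 = 9
  d = 237: 𝟙(237) · Id(711/237) = 1 · 3 = 3
  d = 711: 𝟙(711) · Id(711/711) = 1 · 1 = 1
Summing: (𝟙 * Id)(711) = 711 + 237 + 79 + 9 + 3 + 1 = 1040.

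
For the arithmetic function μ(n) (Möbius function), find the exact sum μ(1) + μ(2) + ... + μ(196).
Σ_{n ≤ 196} μ(n) = -6

Compute μ(n) for each 1 ≤ n ≤ 196: μ(1) = 1, μ(2) = -1, μ(3) = -1, μ(4) = 0, μ(5) = -1, μ(6) = 1, μ(7) = -1, μ(8) = 0, μ(9) = 0, μ(10) = 1, μ(11) = -1, μ(12) = 0, μ(13) = -1, μ(14) = 1, μ(15) = 1, μ(16) = 0, μ(17) = -1, μ(18) = 0, μ(19) = -1, μ(20) = 0, μ(21) = 1, μ(22) = 1, μ(23) = -1, μ(24) = 0, μ(25) = 0, μ(26) = 1, μ(27) = 0, μ(28) = 0, μ(29) = -1, μ(30) = -1, μ(31) = -1, μ(32) = 0, μ(33) = 1, μ(34) = 1, μ(35) = 1, μ(36) = 0, μ(37) = -1, μ(38) = 1, μ(39) = 1, μ(40) = 0, μ(41) = -1, μ(42) = -1, μ(43) = -1, μ(44) = 0, μ(45) = 0, μ(46) = 1, μ(47) = -1, μ(48) = 0, μ(49) = 0, μ(50) = 0, μ(51) = 1, μ(52) = 0, μ(53) = -1, μ(54) = 0, μ(55) = 1, μ(56) = 0, μ(57) = 1, μ(58) = 1, μ(59) = -1, μ(60) = 0, μ(61) = -1, μ(62) = 1, μ(63) = 0, μ(64) = 0, μ(65) = 1, μ(66) = -1, μ(67) = -1, μ(68) = 0, μ(69) = 1, μ(70) = -1, μ(71) = -1, μ(72) = 0, μ(73) = -1, μ(74) = 1, μ(75) = 0, μ(76) = 0, μ(77) = 1, μ(78) = -1, μ(79) = -1, μ(80) = 0, μ(81) = 0, μ(82) = 1, μ(83) = -1, μ(84) = 0, μ(85) = 1, μ(86) = 1, μ(87) = 1, μ(88) = 0, μ(89) = -1, μ(90) = 0, μ(91) = 1, μ(92) = 0, μ(93) = 1, μ(94) = 1, μ(95) = 1, μ(96) = 0, μ(97) = -1, μ(98) = 0, μ(99) = 0, μ(100) = 0, μ(101) = -1, μ(102) = -1, μ(103) = -1, μ(104) = 0, μ(105) = -1, μ(106) = 1, μ(107) = -1, μ(108) = 0, μ(109) = -1, μ(110) = -1, μ(111) = 1, μ(112) = 0, μ(113) = -1, μ(114) = -1, μ(115) = 1, μ(116) = 0, μ(117) = 0, μ(118) = 1, μ(119) = 1, μ(120) = 0, μ(121) = 0, μ(122) = 1, μ(123) = 1, μ(124) = 0, μ(125) = 0, μ(126) = 0, μ(127) = -1, μ(128) = 0, μ(129) = 1, μ(130) = -1, μ(131) = -1, μ(132) = 0, μ(133) = 1, μ(134) = 1, μ(135) = 0, μ(136) = 0, μ(137) = -1, μ(138) = -1, μ(139) = -1, μ(140) = 0, μ(141) = 1, μ(142) = 1, μ(143) = 1, μ(144) = 0, μ(145) = 1, μ(146) = 1, μ(147) = 0, μ(148) = 0, μ(149) = -1, μ(150) = 0, μ(151) = -1, μ(152) = 0, μ(153) = 0, μ(154) = -1, μ(155) = 1, μ(156) = 0, μ(157) = -1, μ(158) = 1, μ(159) = 1, μ(160) = 0, μ(161) = 1, μ(162) = 0, μ(163) = -1, μ(164) = 0, μ(165) = -1, μ(166) = 1, μ(167) = -1, μ(168) = 0, μ(169) = 0, μ(170) = -1, μ(171) = 0, μ(172) = 0, μ(173) = -1, μ(174) = -1, μ(175) = 0, μ(176) = 0, μ(177) = 1, μ(178) = 1, μ(179) = -1, μ(180) = 0, μ(181) = -1, μ(182) = -1, μ(183) = 1, μ(184) = 0, μ(185) = 1, μ(186) = -1, μ(187) = 1, μ(188) = 0, μ(189) = 0, μ(190) = -1, μ(191) = -1, μ(192) = 0, μ(193) = -1, μ(194) = 1, μ(195) = -1, μ(196) = 0. Summing all 196 values: -6. (Mertens function M(x) = Σ_{n ≤ x} μ(n); on average M(x) should be small (PNT ⟺ M(x) = o(x)).)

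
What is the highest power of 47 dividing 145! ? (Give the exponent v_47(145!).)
v_47(145!) = 3

Legendre's formula: v_p(n!) = Σ_{k ≥ 1} ⌊n / p^k⌋. For p = 47, n = 145, the terms are:
  ⌊145/47^1⌋ = ⌊145/47⌋ = 3
(the next term ⌊145/47^2⌋ = 0, terminating the sum). Summing: v_47(145!) = 3 = 3.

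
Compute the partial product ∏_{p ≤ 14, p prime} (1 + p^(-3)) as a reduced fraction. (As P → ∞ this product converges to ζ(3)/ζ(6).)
∏ = 431631936/365525875

The primes p ≤ 14 are [2, 3, 5, 7, 11, 13]. For each, (1 + 1/p^3) = (p^3 + 1)/p^3. Multiplying these fractions over p ∈ [2, 3, 5, 7, 11, 13] gives 431631936/365525875. (In the limit P → ∞ this tends to ζ(3)/ζ(6).)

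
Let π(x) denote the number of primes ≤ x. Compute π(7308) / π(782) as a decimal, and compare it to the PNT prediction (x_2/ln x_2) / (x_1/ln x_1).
π(7308)/π(782) = 931/137 ≈ 6.7956;  PNT prediction ≈ 6.9977.

π(782) = 137 and π(7308) = 931, so π(7308)/π(782) ≈ 6.7956. The PNT-predicted ratio is (7308/ln(7308)) / (782/ln(782)) ≈ 6.9977. The two agree to within a few percent, as expected.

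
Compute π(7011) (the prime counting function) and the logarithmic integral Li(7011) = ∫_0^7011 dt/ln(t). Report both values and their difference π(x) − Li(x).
π(7011) = 901;  Li(7011) ≈ 915.57;  π(x) − Li(x) ≈ -14.57.

Direct count of primes ≤ 7011 gives π(7011) = 901. Numerical evaluation of the logarithmic integral gives Li(7011) ≈ 915.57. The difference π(x) − Li(x) ≈ -14.57 is typically negative for small/moderate x (Li(x) overestimates), though Littlewood's theorem shows this sign changes infinitely often.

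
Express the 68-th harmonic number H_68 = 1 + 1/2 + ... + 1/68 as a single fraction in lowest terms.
H_68 = 14094018321907827923954201611/2933773379069966367528193600

Direct summation: H_68 = 1 + 1/2 + ... + 1/68. The least common denominator is lcm(1, ..., 68) = 79211881234889091923261227200; over this denominator the numerator is 79211881234889091923261227200 + 39605940617444545961630613600 + 26403960411629697307753742400 + 19802970308722272980815306800 + 15842376246977818384652245440 + 13201980205814848653876871200 + 11315983033555584560465889600 + 9901485154361136490407653400 + 8801320137209899102584580800 + 7921188123488909192326122720 + 7201080112262644720296475200 + 6600990102907424326938435600 + 6093221633453007071020094400 + 5657991516777792280232944800 + 5280792082325939461550748480 + 4950742577180568245203826700 + 4659522425581711289603601600 + 4400660068604949551292290400 + 4169046380783636417013748800 + 3960594061744454596163061360 + 3771994344518528186821963200 + 3600540056131322360148237600 + 3443994836299525735793966400 + 3300495051453712163469217800 + 3168475249395563676930449088 + 3046610816726503535510047200 + 2933773379069966367528193600 + 2828995758388896140116472400 + 2731444180513416962871076800 + 2640396041162969730775374240 + 2555221975319002965266491200 + 2475371288590284122601913350 + 2400360037420881573432158400 + 2329761212790855644801800800 + 2263196606711116912093177920 + 2200330034302474775646145200 + 2140861654997002484412465600 + 2084523190391818208506874400 + 2031073877817669023673364800 + 1980297030872227298081530680 + 1931997103289977851786859200 + 1885997172259264093410981600 + 1842136772904397486587470400 + 1800270028065661180074118800 + 1760264027441979820516916160 + 1721997418149762867896983200 + 1685359175210406211133217600 + 1650247525726856081734608900 + 1616569004793654937209412800 + 1584237624697781838465224544 + 1553174141860570429867867200 + 1523305408363251767755023600 + 1494563796884699847608702400 + 1466886689534983183764096800 + 1440216022452528944059295040 + 1414497879194448070058236200 + 1389682126927878805671249600 + 1365722090256708481435538400 + 1342574258218459185140020800 + 1320198020581484865387687120 + 1298555430080149047922315200 + 1277610987659501482633245600 + 1257331448172842728940654400 + 1237685644295142061300956675 + 1218644326690601414204018880 + 1200180018710440786716079200 + 1182266884102822267511361600 + 1164880606395427822400900400 = 380538494691511353946763443497, so H_68 = 380538494691511353946763443497/79211881234889091923261227200; reducing by gcd(380538494691511353946763443497, 79211881234889091923261227200) = 27 gives 14094018321907827923954201611/2933773379069966367528193600 ≈ 4.80406. (The PNT-adjacent estimate ln(68) + γ ≈ 4.79672 matches within O(1/n).)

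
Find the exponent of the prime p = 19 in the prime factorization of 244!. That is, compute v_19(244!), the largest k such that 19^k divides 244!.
v_19(244!) = 12

Legendre's formula: v_p(n!) = Σ_{k ≥ 1} ⌊n / p^k⌋. For p = 19, n = 244, the terms are:
  ⌊244/19^1⌋ = ⌊244/19⌋ = 12
(the next term ⌊244/19^2⌋ = 0, terminating the sum). Summing: v_19(244!) = 12 = 12.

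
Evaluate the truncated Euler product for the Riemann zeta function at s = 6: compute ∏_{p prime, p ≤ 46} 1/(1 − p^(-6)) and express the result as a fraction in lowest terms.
∏ = 58415599349237689613444204788995855063746535337692192433390985/57419764821752678419559868369284941010851064169028064391462912

The primes p ≤ 46 are [2, 3, 5, 7, 11, 13, 17, 19, 23, 29, 31, 37, 41, 43]. For each prime, (1 − 1/p^6)^(-1) = p^6 / (p^6 − 1). The product is (1 − 1/2^6)^(-1), (1 − 1/3^6)^(-1), (1 − 1/5^6)^(-1), (1 − 1/7^6)^(-1), (1 − 1/11^6)^(-1), (1 − 1/13^6)^(-1), (1 − 1/17^6)^(-1), (1 − 1/19^6)^(-1), (1 − 1/23^6)^(-1), (1 − 1/29^6)^(-1), (1 − 1/31^6)^(-1), (1 − 1/37^6)^(-1), (1 − 1/41^6)^(-1), (1 − 1/43^6)^(-1) = ∏ p^6 / (p^6 − 1) = 58415599349237689613444204788995855063746535337692192433390985/57419764821752678419559868369284941010851064169028064391462912.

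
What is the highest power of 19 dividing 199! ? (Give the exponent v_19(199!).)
v_19(199!) = 10

Legendre's formula: v_p(n!) = Σ_{k ≥ 1} ⌊n / p^k⌋. For p = 19, n = 199, the terms are:
  ⌊199/19^1⌋ = ⌊199/19⌋ = 10
(the next term ⌊199/19^2⌋ = 0, terminating the sum). Summing: v_19(199!) = 10 = 10.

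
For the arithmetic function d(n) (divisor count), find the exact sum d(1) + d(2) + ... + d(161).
Σ_{n ≤ 161} d(n) = 846

Compute d(n) for each 1 ≤ n ≤ 161: d(1) = 1, d(2) = 2, d(3) = 2, d(4) = 3, d(5) = 2, d(6) = 4, d(7) = 2, d(8) = 4, d(9) = 3, d(10) = 4, d(11) = 2, d(12) = 6, d(13) = 2, d(14) = 4, d(15) = 4, d(16) = 5, d(17) = 2, d(18) = 6, d(19) = 2, d(20) = 6, d(21) = 4, d(22) = 4, d(23) = 2, d(24) = 8, d(25) = 3, d(26) = 4, d(27) = 4, d(28) = 6, d(29) = 2, d(30) = 8, d(31) = 2, d(32) = 6, d(33) = 4, d(34) = 4, d(35) = 4, d(36) = 9, d(37) = 2, d(38) = 4, d(39) = 4, d(40) = 8, d(41) = 2, d(42) = 8, d(43) = 2, d(44) = 6, d(45) = 6, d(46) = 4, d(47) = 2, d(48) = 10, d(49) = 3, d(50) = 6, d(51) = 4, d(52) = 6, d(53) = 2, d(54) = 8, d(55) = 4, d(56) = 8, d(57) = 4, d(58) = 4, d(59) = 2, d(60) = 12, d(61) = 2, d(62) = 4, d(63) = 6, d(64) = 7, d(65) = 4, d(66) = 8, d(67) = 2, d(68) = 6, d(69) = 4, d(70) = 8, d(71) = 2, d(72) = 12, d(73) = 2, d(74) = 4, d(75) = 6, d(76) = 6, d(77) = 4, d(78) = 8, d(79) = 2, d(80) = 10, d(81) = 5, d(82) = 4, d(83) = 2, d(84) = 12, d(85) = 4, d(86) = 4, d(87) = 4, d(88) = 8, d(89) = 2, d(90) = 12, d(91) = 4, d(92) = 6, d(93) = 4, d(94) = 4, d(95) = 4, d(96) = 12, d(97) = 2, d(98) = 6, d(99) = 6, d(100) = 9, d(101) = 2, d(102) = 8, d(103) = 2, d(104) = 8, d(105) = 8, d(106) = 4, d(107) = 2, d(108) = 12, d(109) = 2, d(110) = 8, d(111) = 4, d(112) = 10, d(113) = 2, d(114) = 8, d(115) = 4, d(116) = 6, d(117) = 6, d(118) = 4, d(119) = 4, d(120) = 16, d(121) = 3, d(122) = 4, d(123) = 4, d(124) = 6, d(125) = 4, d(126) = 12, d(127) = 2, d(128) = 8, d(129) = 4, d(130) = 8, d(131) = 2, d(132) = 12, d(133) = 4, d(134) = 4, d(135) = 8, d(136) = 8, d(137) = 2, d(138) = 8, d(139) = 2, d(140) = 12, d(141) = 4, d(142) = 4, d(143) = 4, d(144) = 15, d(145) = 4, d(146) = 4, d(147) = 6, d(148) = 6, d(149) = 2, d(150) = 12, d(151) = 2, d(152) = 8, d(153) = 6, d(154) = 8, d(155) = 4, d(156) = 12, d(157) = 2, d(158) = 4, d(159) = 4, d(160) = 12, d(161) = 4. Summing all 161 values: 846. (Dirichlet's divisor formula: Σ_{n ≤ x} d(n) = x ln(x) + (2γ − 1) x + O(√x). For x = 161, the asymptotic estimate is ≈ 842.97.)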